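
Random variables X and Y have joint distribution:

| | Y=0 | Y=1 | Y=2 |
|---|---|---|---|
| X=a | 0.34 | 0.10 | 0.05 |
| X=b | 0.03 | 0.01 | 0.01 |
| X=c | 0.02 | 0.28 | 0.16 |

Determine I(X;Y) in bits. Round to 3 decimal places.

0.364 bits

Marginals: p(X) = (0.4900, 0.0500, 0.4600), p(Y) = (0.3900, 0.3900, 0.2200).
I(X;Y) = Σ p(x,y)·log₂[p(x,y)/(p(x)p(y))].
  (a,0): 0.34·log₂(1.7792) = 0.2826
  (a,1): 0.10·log₂(0.5233) = -0.0934
  (a,2): 0.05·log₂(0.4638) = -0.0554
  (b,0): 0.03·log₂(1.5385) = 0.0186
  (b,1): 0.01·log₂(0.5128) = -0.0096
  (b,2): 0.01·log₂(0.9091) = -0.0014
  (c,0): 0.02·log₂(0.1115) = -0.0633
  (c,1): 0.28·log₂(1.5608) = 0.1798
  (c,2): 0.16·log₂(1.5810) = 0.1057
Sum = 0.364 bits.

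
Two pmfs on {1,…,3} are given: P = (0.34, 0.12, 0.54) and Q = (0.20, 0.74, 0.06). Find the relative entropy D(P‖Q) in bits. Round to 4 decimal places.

D(P‖Q) = Σ p·log₂(p/q).
  0.34·log₂(0.34/0.20) = 0.26028
  0.12·log₂(0.12/0.74) = -0.31494
  0.54·log₂(0.54/0.06) = 1.71176
D(P‖Q) = 1.6571 bits.

1.6571 bits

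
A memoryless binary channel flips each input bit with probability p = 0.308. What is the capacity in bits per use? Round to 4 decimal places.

0.1091 bits

Binary symmetric channel: C = 1 − h₂(ε) where h₂ is the binary entropy function.
h₂(0.308) = −0.308·log₂0.308 − 0.692·log₂0.692 = 0.8909.
C = 1 − 0.8909 = 0.1091 bits per channel use.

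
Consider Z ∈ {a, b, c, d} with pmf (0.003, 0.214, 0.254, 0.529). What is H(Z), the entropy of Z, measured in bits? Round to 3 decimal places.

H(Z) = −Σ p·log₂ p.
  −(0.003)·log₂(0.003) = 0.0251
  −(0.214)·log₂(0.214) = 0.4760
  −(0.254)·log₂(0.254) = 0.5022
  −(0.529)·log₂(0.529) = 0.4860
Sum: 0.0251 + 0.4760 + 0.5022 + 0.4860 = 1.489 bits.

1.489 bits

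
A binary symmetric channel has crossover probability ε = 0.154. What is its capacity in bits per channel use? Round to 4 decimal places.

Binary symmetric channel: C = 1 − h₂(ε) where h₂ is the binary entropy function.
h₂(0.154) = −0.154·log₂0.154 − 0.846·log₂0.846 = 0.6198.
C = 1 − 0.6198 = 0.3802 bits per channel use.

0.3802 bits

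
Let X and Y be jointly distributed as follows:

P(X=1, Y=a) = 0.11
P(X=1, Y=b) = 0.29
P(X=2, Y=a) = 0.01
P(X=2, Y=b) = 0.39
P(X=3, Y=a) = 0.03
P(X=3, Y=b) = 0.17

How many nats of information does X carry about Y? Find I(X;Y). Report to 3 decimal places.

Marginals: p(X) = (0.4000, 0.4000, 0.2000), p(Y) = (0.1500, 0.8500).
I(X;Y) = H(X) + H(Y) − H(X,Y).
H(X) = 1.0549, H(Y) = 0.4227, H(X,Y) = 1.4215.
I(X;Y) = 1.0549 + 0.4227 − 1.4215 = 0.056 nats.

0.056 nats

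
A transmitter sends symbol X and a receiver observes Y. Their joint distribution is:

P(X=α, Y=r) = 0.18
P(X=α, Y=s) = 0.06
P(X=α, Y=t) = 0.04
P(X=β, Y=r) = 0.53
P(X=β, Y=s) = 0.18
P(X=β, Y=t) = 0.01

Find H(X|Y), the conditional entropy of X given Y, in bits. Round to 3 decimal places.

Marginals: p(X) = (0.2800, 0.7200), p(Y) = (0.7100, 0.2400, 0.0500).
H(X|Y) = Σ p(Y) · H(X|Y=·).
  Y=r: p=0.7100, H(X|Y=r) = 0.8168
  Y=s: p=0.2400, H(X|Y=s) = 0.8113
  Y=t: p=0.0500, H(X|Y=t) = 0.7219
Weighted sum = 0.811 bits.

0.811 bits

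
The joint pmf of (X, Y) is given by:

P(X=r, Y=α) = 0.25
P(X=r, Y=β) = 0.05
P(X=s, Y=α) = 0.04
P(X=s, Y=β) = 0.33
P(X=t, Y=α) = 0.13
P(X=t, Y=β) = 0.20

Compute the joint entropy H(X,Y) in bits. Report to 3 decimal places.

2.277 bits

H(X,Y) = −Σ p(x,y)·log₂ p(x,y) over all 6 cells.
  cell (r,α): −0.25·log₂0.25 = 0.5000
  cell (r,β): −0.05·log₂0.05 = 0.2161
  cell (s,α): −0.04·log₂0.04 = 0.1858
  cell (s,β): −0.33·log₂0.33 = 0.5278
  cell (t,α): −0.13·log₂0.13 = 0.3826
  cell (t,β): −0.20·log₂0.20 = 0.4644
Sum = 2.277 bits.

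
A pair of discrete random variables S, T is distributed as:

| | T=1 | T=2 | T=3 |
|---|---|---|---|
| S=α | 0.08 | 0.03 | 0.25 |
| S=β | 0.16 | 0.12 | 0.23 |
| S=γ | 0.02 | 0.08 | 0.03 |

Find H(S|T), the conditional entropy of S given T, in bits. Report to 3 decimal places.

Marginals: p(S) = (0.3600, 0.5100, 0.1300), p(T) = (0.2600, 0.2300, 0.5100).
H(S|T) = Σ p(T) · H(S|T=·).
  T=1: p=0.2600, H(S|T=1) = 1.2389
  T=2: p=0.2300, H(S|T=2) = 1.4029
  T=3: p=0.5100, H(S|T=3) = 1.2628
Weighted sum = 1.289 bits.

1.289 bits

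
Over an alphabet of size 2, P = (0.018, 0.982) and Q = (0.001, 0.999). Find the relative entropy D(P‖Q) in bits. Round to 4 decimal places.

D(P‖Q) = Σ p·log₂(p/q).
  0.018·log₂(0.018/0.001) = 0.07506
  0.982·log₂(0.982/0.999) = -0.02432
D(P‖Q) = 0.0507 bits.

0.0507 bits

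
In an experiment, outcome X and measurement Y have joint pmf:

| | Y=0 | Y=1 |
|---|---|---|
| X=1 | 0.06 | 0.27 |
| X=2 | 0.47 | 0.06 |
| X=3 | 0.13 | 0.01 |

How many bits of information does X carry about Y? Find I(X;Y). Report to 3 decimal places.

0.377 bits

Marginals: p(X) = (0.3300, 0.5300, 0.1400), p(Y) = (0.6600, 0.3400).
I(X;Y) = Σ p(x,y)·log₂[p(x,y)/(p(x)p(y))].
  (1,0): 0.06·log₂(0.2755) = -0.1116
  (1,1): 0.27·log₂(2.4064) = 0.3421
  (2,0): 0.47·log₂(1.3436) = 0.2003
  (2,1): 0.06·log₂(0.3330) = -0.0952
  (3,0): 0.13·log₂(1.4069) = 0.0640
  (3,1): 0.01·log₂(0.2101) = -0.0225
Sum = 0.377 bits.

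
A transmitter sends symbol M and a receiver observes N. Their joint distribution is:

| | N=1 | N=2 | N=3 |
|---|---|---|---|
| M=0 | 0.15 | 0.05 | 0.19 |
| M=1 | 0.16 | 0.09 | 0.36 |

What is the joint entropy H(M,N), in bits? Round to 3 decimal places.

H(M,N) = −Σ p(x,y)·log₂ p(x,y) over all 6 cells.
  cell (0,1): −0.15·log₂0.15 = 0.4105
  cell (0,2): −0.05·log₂0.05 = 0.2161
  cell (0,3): −0.19·log₂0.19 = 0.4552
  cell (1,1): −0.16·log₂0.16 = 0.4230
  cell (1,2): −0.09·log₂0.09 = 0.3127
  cell (1,3): −0.36·log₂0.36 = 0.5306
Sum = 2.348 bits.

2.348 bits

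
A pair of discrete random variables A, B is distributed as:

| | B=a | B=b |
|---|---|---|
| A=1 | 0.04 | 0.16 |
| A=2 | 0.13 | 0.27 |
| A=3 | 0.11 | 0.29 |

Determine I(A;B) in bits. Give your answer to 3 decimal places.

Marginals: p(A) = (0.2000, 0.4000, 0.4000), p(B) = (0.2800, 0.7200).
I(A;B) = H(A) + H(B) − H(A,B).
H(A) = 1.5219, H(B) = 0.8555, H(A,B) = 2.3696.
I(A;B) = 1.5219 + 0.8555 − 2.3696 = 0.008 bits.

0.008 bits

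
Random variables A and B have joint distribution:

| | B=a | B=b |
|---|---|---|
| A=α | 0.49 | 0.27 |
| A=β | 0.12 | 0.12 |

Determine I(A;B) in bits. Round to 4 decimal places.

Marginals: p(A) = (0.7600, 0.2400), p(B) = (0.6100, 0.3900).
I(A;B) = H(A) + H(B) − H(A,B).
H(A) = 0.7950, H(B) = 0.9648, H(A,B) = 1.7484.
I(A;B) = 0.7950 + 0.9648 − 1.7484 = 0.0114 bits.

0.0114 bits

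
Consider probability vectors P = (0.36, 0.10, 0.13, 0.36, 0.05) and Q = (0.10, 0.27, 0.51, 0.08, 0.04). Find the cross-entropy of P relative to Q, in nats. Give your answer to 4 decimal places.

2.1176 nats

H(P,Q) = −Σ p·ln q.
  −0.36·ln(0.10) = 0.82893
  −0.10·ln(0.27) = 0.13093
  −0.13·ln(0.51) = 0.08753
  −0.36·ln(0.08) = 0.90926
  −0.05·ln(0.04) = 0.16094
H(P,Q) = 2.1176 nats.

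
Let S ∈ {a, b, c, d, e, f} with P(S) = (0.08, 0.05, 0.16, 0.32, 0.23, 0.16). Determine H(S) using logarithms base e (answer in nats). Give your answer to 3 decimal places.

H(S) = −Σ p·ln p.
  −(0.08)·ln(0.08) = 0.2021
  −(0.05)·ln(0.05) = 0.1498
  −(0.16)·ln(0.16) = 0.2932
  −(0.32)·ln(0.32) = 0.3646
  −(0.23)·ln(0.23) = 0.3380
  −(0.16)·ln(0.16) = 0.2932
Sum: 0.2021 + 0.1498 + 0.2932 + 0.3646 + 0.3380 + 0.2932 = 1.641 nats.

1.641 nats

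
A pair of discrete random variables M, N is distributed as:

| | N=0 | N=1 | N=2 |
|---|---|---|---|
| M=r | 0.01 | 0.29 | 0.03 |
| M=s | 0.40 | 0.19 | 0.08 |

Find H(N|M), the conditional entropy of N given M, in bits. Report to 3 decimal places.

Chain rule: H(N|M) = H(M,N) − H(M).
Marginals: p(M) = (0.3300, 0.6700), p(N) = (0.4100, 0.4800, 0.1100).
H(M,N) = 2.0116 bits; H(M) = 0.9149 bits.
H(N|M) = 2.0116 − 0.9149 = 1.097 bits.

1.097 bits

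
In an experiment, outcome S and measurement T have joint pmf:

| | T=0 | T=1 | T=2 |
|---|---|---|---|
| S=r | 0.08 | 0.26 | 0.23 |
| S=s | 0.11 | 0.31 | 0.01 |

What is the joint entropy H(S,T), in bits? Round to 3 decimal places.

2.225 bits

H(S,T) = −Σ p(x,y)·log₂ p(x,y) over all 6 cells.
  cell (r,0): −0.08·log₂0.08 = 0.2915
  cell (r,1): −0.26·log₂0.26 = 0.5053
  cell (r,2): −0.23·log₂0.23 = 0.4877
  cell (s,0): −0.11·log₂0.11 = 0.3503
  cell (s,1): −0.31·log₂0.31 = 0.5238
  cell (s,2): −0.01·log₂0.01 = 0.0664
Sum = 2.225 bits.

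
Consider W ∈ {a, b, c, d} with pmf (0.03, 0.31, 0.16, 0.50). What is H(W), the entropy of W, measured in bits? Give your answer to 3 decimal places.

1.599 bits

H(W) = −Σ p·log₂ p.
  −(0.03)·log₂(0.03) = 0.1518
  −(0.31)·log₂(0.31) = 0.5238
  −(0.16)·log₂(0.16) = 0.4230
  −(0.50)·log₂(0.50) = 0.5000
Sum: 0.1518 + 0.5238 + 0.4230 + 0.5000 = 1.599 bits.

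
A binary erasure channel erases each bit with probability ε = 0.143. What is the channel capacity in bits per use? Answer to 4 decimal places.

Binary erasure channel: capacity C = 1 − ε.
C = 1 − 0.143 = 0.8570 bits per channel use.

0.8570 bits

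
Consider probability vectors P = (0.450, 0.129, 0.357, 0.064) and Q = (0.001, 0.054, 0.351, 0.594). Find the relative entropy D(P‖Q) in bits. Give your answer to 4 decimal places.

D(P‖Q) = Σ p·log₂(p/q).
  0.450·log₂(0.450/0.001) = 3.96620
  0.129·log₂(0.129/0.054) = 0.16207
  0.357·log₂(0.357/0.351) = 0.00873
  0.064·log₂(0.064/0.594) = -0.20572
D(P‖Q) = 3.9313 bits.

3.9313 bits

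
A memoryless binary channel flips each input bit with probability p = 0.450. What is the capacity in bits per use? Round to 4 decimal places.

Binary symmetric channel: C = 1 − h₂(ε) where h₂ is the binary entropy function.
h₂(0.450) = −0.450·log₂0.450 − 0.550·log₂0.550 = 0.9928.
C = 1 − 0.9928 = 0.0072 bits per channel use.

0.0072 bits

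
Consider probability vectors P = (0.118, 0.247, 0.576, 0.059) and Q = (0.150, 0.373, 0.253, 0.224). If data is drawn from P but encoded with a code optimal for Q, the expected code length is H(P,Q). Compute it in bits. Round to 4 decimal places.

1.9438 bits

H(P,Q) = −Σ p·log₂ q.
  −0.118·log₂(0.150) = 0.32296
  −0.247·log₂(0.373) = 0.35142
  −0.576·log₂(0.253) = 1.14209
  −0.059·log₂(0.224) = 0.12735
H(P,Q) = 1.9438 bits.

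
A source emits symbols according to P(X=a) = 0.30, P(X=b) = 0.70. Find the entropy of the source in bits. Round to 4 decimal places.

H(X) = −Σ p·log₂ p.
  −(0.30)·log₂(0.30) = 0.52109
  −(0.70)·log₂(0.70) = 0.36020
Sum: 0.52109 + 0.36020 = 0.8813 bits.

0.8813 bits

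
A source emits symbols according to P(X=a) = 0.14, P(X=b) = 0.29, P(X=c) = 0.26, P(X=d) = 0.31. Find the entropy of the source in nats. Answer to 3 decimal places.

H(X) = −Σ p·ln p.
  −(0.14)·ln(0.14) = 0.2753
  −(0.29)·ln(0.29) = 0.3590
  −(0.26)·ln(0.26) = 0.3502
  −(0.31)·ln(0.31) = 0.3631
Sum: 0.2753 + 0.3590 + 0.3502 + 0.3631 = 1.348 nats.

1.348 nats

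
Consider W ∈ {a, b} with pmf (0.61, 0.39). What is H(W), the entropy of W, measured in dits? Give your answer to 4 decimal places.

H(W) = −Σ p·log₁₀ p.
  −(0.61)·log₁₀(0.61) = 0.13095
  −(0.39)·log₁₀(0.39) = 0.15948
Sum: 0.13095 + 0.15948 = 0.2904 dits.

0.2904 dits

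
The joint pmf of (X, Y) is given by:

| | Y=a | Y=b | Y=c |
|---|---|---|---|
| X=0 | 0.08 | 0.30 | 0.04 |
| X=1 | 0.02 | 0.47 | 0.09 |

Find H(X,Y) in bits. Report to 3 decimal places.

1.936 bits

H(X,Y) = −Σ p(x,y)·log₂ p(x,y) over all 6 cells.
  cell (0,a): −0.08·log₂0.08 = 0.2915
  cell (0,b): −0.30·log₂0.30 = 0.5211
  cell (0,c): −0.04·log₂0.04 = 0.1858
  cell (1,a): −0.02·log₂0.02 = 0.1129
  cell (1,b): −0.47·log₂0.47 = 0.5120
  cell (1,c): −0.09·log₂0.09 = 0.3127
Sum = 1.936 bits.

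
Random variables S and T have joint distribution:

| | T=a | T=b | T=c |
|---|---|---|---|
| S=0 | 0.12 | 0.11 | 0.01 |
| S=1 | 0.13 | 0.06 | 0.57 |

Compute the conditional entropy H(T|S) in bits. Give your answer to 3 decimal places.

1.077 bits

Chain rule: H(T|S) = H(S,T) − H(S).
Marginals: p(S) = (0.2400, 0.7600), p(T) = (0.2500, 0.1700, 0.5800).
H(S,T) = 1.8722 bits; H(S) = 0.7950 bits.
H(T|S) = 1.8722 − 0.7950 = 1.077 bits.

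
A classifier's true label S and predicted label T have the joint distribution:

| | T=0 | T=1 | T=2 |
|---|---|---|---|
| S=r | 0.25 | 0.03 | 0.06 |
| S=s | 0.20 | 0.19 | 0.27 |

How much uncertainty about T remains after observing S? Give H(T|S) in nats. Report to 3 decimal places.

0.970 nats

Chain rule: H(T|S) = H(S,T) − H(S).
Marginals: p(S) = (0.3400, 0.6600), p(T) = (0.4500, 0.2200, 0.3300).
H(S,T) = 1.6115 nats; H(S) = 0.6410 nats.
H(T|S) = 1.6115 − 0.6410 = 0.970 nats.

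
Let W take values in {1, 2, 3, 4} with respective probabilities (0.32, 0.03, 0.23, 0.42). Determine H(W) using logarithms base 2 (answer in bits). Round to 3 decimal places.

1.691 bits

H(W) = −Σ p·log₂ p.
  −(0.32)·log₂(0.32) = 0.5260
  −(0.03)·log₂(0.03) = 0.1518
  −(0.23)·log₂(0.23) = 0.4877
  −(0.42)·log₂(0.42) = 0.5256
Sum: 0.5260 + 0.1518 + 0.4877 + 0.5256 = 1.691 bits.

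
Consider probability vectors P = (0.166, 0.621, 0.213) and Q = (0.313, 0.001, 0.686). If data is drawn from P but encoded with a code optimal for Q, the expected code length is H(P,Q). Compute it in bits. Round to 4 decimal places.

6.5827 bits

H(P,Q) = −Σ p·log₂ q.
  −0.166·log₂(0.313) = 0.27818
  −0.621·log₂(0.001) = 6.18875
  −0.213·log₂(0.686) = 0.11581
H(P,Q) = 6.5827 bits.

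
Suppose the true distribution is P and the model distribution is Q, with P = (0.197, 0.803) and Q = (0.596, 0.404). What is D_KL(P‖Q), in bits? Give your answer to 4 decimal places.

0.4812 bits

D(P‖Q) = Σ p·log₂(p/q).
  0.197·log₂(0.197/0.596) = -0.31463
  0.803·log₂(0.803/0.404) = 0.79581
D(P‖Q) = 0.4812 bits.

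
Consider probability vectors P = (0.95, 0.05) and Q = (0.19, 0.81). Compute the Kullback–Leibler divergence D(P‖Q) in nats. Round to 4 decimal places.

1.3897 nats

D(P‖Q) = Σ p·ln(p/q).
  0.95·ln(0.95/0.19) = 1.52897
  0.05·ln(0.05/0.81) = -0.13925
D(P‖Q) = 1.3897 nats.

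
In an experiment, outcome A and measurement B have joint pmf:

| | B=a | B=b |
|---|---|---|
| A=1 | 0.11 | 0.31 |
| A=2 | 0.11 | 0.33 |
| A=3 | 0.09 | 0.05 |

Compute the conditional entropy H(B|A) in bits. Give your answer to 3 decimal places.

Marginals: p(A) = (0.4200, 0.4400, 0.1400), p(B) = (0.3100, 0.6900).
H(B|A) = Σ p(A) · H(B|A=·).
  A=1: p=0.4200, H(B|A=1) = 0.8296
  A=2: p=0.4400, H(B|A=2) = 0.8113
  A=3: p=0.1400, H(B|A=3) = 0.9403
Weighted sum = 0.837 bits.

0.837 bits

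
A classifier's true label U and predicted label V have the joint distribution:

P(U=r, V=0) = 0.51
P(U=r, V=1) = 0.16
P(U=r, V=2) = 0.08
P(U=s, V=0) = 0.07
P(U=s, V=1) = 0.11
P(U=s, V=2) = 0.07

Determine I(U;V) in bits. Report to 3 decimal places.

0.090 bits

Marginals: p(U) = (0.7500, 0.2500), p(V) = (0.5800, 0.2700, 0.1500).
I(U;V) = Σ p(x,y)·log₂[p(x,y)/(p(x)p(y))].
  (r,0): 0.51·log₂(1.1724) = 0.1170
  (r,1): 0.16·log₂(0.7901) = -0.0544
  (r,2): 0.08·log₂(0.7111) = -0.0393
  (s,0): 0.07·log₂(0.4828) = -0.0735
  (s,1): 0.11·log₂(1.6296) = 0.0775
  (s,2): 0.07·log₂(1.8667) = 0.0630
Sum = 0.090 bits.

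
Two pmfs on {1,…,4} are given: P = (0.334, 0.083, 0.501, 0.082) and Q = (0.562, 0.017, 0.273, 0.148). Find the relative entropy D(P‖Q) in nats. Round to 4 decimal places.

D(P‖Q) = Σ p·ln(p/q).
  0.334·ln(0.334/0.562) = -0.17380
  0.083·ln(0.083/0.017) = 0.13161
  0.501·ln(0.501/0.273) = 0.30417
  0.082·ln(0.082/0.148) = -0.04842
D(P‖Q) = 0.2136 nats.

0.2136 nats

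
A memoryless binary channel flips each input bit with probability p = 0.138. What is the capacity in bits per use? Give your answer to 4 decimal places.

Binary symmetric channel: C = 1 − h₂(ε) where h₂ is the binary entropy function.
h₂(0.138) = −0.138·log₂0.138 − 0.862·log₂0.862 = 0.5790.
C = 1 − 0.5790 = 0.4210 bits per channel use.

0.4210 bits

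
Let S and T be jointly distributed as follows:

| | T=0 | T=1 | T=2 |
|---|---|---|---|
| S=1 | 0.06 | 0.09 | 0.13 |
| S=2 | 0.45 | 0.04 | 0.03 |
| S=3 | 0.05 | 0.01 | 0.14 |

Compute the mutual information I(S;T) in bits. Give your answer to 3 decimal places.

0.381 bits

Marginals: p(S) = (0.2800, 0.5200, 0.2000), p(T) = (0.5600, 0.1400, 0.3000).
I(S;T) = Σ p(x,y)·log₂[p(x,y)/(p(x)p(y))].
  (1,0): 0.06·log₂(0.3827) = -0.0832
  (1,1): 0.09·log₂(2.2959) = 0.1079
  (1,2): 0.13·log₂(1.5476) = 0.0819
  (2,0): 0.45·log₂(1.5453) = 0.2826
  (2,1): 0.04·log₂(0.5495) = -0.0346
  (2,2): 0.03·log₂(0.1923) = -0.0714
  (3,0): 0.05·log₂(0.4464) = -0.0582
  (3,1): 0.01·log₂(0.3571) = -0.0149
  (3,2): 0.14·log₂(2.3333) = 0.1711
Sum = 0.381 bits.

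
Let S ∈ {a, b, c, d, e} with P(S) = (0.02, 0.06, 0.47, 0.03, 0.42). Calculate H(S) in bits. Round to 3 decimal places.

H(S) = −Σ p·log₂ p.
  −(0.02)·log₂(0.02) = 0.1129
  −(0.06)·log₂(0.06) = 0.2435
  −(0.47)·log₂(0.47) = 0.5120
  −(0.03)·log₂(0.03) = 0.1518
  −(0.42)·log₂(0.42) = 0.5256
Sum: 0.1129 + 0.2435 + 0.5120 + 0.1518 + 0.5256 = 1.546 bits.

1.546 bits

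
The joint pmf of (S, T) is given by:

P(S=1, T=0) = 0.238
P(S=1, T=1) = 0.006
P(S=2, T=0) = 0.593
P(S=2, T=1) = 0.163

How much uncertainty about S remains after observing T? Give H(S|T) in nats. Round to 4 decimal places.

Chain rule: H(S|T) = H(S,T) − H(T).
Marginals: p(S) = (0.2440, 0.7560), p(T) = (0.8310, 0.1690).
H(S,T) = 0.9779 nats; H(T) = 0.4543 nats.
H(S|T) = 0.9779 − 0.4543 = 0.5236 nats.

0.5236 nats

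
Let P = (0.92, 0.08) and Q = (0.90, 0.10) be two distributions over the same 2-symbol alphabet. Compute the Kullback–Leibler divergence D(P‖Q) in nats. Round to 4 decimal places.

0.0024 nats

D(P‖Q) = Σ p·ln(p/q).
  0.92·ln(0.92/0.90) = 0.02022
  0.08·ln(0.08/0.10) = -0.01785
D(P‖Q) = 0.0024 nats.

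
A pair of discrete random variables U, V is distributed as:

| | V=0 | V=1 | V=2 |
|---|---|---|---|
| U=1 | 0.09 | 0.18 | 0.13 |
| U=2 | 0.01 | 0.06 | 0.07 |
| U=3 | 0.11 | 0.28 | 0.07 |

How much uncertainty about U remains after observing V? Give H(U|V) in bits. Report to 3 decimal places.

Marginals: p(U) = (0.4000, 0.1400, 0.4600), p(V) = (0.2100, 0.5200, 0.2700).
H(U|V) = Σ p(V) · H(U|V=·).
  V=0: p=0.2100, H(U|V=0) = 1.2217
  V=1: p=0.5200, H(U|V=1) = 1.3702
  V=2: p=0.2700, H(U|V=2) = 1.5175
Weighted sum = 1.379 bits.

1.379 bits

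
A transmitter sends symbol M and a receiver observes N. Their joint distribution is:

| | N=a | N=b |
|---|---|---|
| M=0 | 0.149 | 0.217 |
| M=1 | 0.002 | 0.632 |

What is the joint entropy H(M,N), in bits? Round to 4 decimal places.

H(M,N) = −Σ p(x,y)·log₂ p(x,y) over all 4 cells.
  cell (0,a): −0.149·log₂0.149 = 0.40925
  cell (0,b): −0.217·log₂0.217 = 0.47832
  cell (1,a): −0.002·log₂0.002 = 0.01793
  cell (1,b): −0.632·log₂0.632 = 0.41839
Sum = 1.3239 bits.

1.3239 bits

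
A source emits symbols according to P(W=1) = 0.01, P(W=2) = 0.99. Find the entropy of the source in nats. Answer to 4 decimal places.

0.0560 nats

H(W) = −Σ p·ln p.
  −(0.01)·ln(0.01) = 0.04605
  −(0.99)·ln(0.99) = 0.00995
Sum: 0.04605 + 0.00995 = 0.0560 nats.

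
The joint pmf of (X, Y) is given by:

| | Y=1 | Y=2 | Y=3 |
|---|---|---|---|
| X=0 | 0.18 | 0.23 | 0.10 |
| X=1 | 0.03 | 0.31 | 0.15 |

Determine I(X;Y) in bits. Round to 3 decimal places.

0.101 bits

Marginals: p(X) = (0.5100, 0.4900), p(Y) = (0.2100, 0.5400, 0.2500).
I(X;Y) = H(X) + H(Y) − H(X,Y).
H(X) = 0.9997, H(Y) = 1.4529, H(X,Y) = 2.3513.
I(X;Y) = 0.9997 + 1.4529 − 2.3513 = 0.101 bits.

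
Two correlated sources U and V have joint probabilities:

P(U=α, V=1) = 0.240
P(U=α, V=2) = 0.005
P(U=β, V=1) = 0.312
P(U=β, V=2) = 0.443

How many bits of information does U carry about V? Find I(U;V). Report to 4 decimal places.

0.2185 bits

Marginals: p(U) = (0.2450, 0.7550), p(V) = (0.5520, 0.4480).
I(U;V) = H(U) + H(V) − H(U,V).
H(U) = 0.8033, H(V) = 0.9922, H(U,V) = 1.5770.
I(U;V) = 0.8033 + 0.9922 − 1.5770 = 0.2185 bits.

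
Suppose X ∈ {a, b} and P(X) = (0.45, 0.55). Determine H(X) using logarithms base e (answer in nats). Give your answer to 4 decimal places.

0.6881 nats

H(X) = −Σ p·ln p.
  −(0.45)·ln(0.45) = 0.35933
  −(0.55)·ln(0.55) = 0.32881
Sum: 0.35933 + 0.32881 = 0.6881 nats.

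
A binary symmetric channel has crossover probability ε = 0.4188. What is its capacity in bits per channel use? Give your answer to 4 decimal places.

0.0191 bits

Binary symmetric channel: C = 1 − h₂(ε) where h₂ is the binary entropy function.
h₂(0.4188) = −0.4188·log₂0.4188 − 0.5812·log₂0.5812 = 0.9809.
C = 1 − 0.9809 = 0.0191 bits per channel use.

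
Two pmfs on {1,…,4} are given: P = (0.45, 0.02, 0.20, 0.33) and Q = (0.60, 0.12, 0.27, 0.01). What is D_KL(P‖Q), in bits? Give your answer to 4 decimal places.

D(P‖Q) = Σ p·log₂(p/q).
  0.45·log₂(0.45/0.60) = -0.18677
  0.02·log₂(0.02/0.12) = -0.05170
  0.20·log₂(0.20/0.27) = -0.08659
  0.33·log₂(0.33/0.01) = 1.66465
D(P‖Q) = 1.3396 bits.

1.3396 bits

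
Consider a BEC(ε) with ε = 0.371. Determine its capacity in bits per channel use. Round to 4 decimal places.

Binary erasure channel: capacity C = 1 − ε.
C = 1 − 0.371 = 0.6290 bits per channel use.

0.6290 bits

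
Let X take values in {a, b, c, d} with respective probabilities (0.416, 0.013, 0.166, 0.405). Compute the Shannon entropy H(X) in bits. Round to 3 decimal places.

H(X) = −Σ p·log₂ p.
  −(0.416)·log₂(0.416) = 0.5264
  −(0.013)·log₂(0.013) = 0.0814
  −(0.166)·log₂(0.166) = 0.4301
  −(0.405)·log₂(0.405) = 0.5281
Sum: 0.5264 + 0.0814 + 0.4301 + 0.5281 = 1.566 bits.

1.566 bits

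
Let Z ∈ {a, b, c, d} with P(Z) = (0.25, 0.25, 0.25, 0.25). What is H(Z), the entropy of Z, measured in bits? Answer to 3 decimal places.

2.000 bits

H(Z) = −Σ p·log₂ p.
  −(0.25)·log₂(0.25) = 0.5000
  −(0.25)·log₂(0.25) = 0.5000
  −(0.25)·log₂(0.25) = 0.5000
  −(0.25)·log₂(0.25) = 0.5000
Sum: 0.5000 + 0.5000 + 0.5000 + 0.5000 = 2.000 bits.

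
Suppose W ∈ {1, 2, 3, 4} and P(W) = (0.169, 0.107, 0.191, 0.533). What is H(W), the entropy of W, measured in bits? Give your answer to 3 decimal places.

1.719 bits

H(W) = −Σ p·log₂ p.
  −(0.169)·log₂(0.169) = 0.4335
  −(0.107)·log₂(0.107) = 0.3450
  −(0.191)·log₂(0.191) = 0.4562
  −(0.533)·log₂(0.533) = 0.4839
Sum: 0.4335 + 0.3450 + 0.4562 + 0.4839 = 1.719 bits.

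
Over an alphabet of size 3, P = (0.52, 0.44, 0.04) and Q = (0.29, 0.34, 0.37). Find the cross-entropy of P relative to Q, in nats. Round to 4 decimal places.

1.1581 nats

H(P,Q) = −Σ p·ln q.
  −0.52·ln(0.29) = 0.64369
  −0.44·ln(0.34) = 0.47468
  −0.04·ln(0.37) = 0.03977
H(P,Q) = 1.1581 nats.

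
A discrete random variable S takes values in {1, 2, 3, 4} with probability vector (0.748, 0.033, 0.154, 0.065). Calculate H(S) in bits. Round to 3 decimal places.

1.148 bits

H(S) = −Σ p·log₂ p.
  −(0.748)·log₂(0.748) = 0.3133
  −(0.033)·log₂(0.033) = 0.1624
  −(0.154)·log₂(0.154) = 0.4156
  −(0.065)·log₂(0.065) = 0.2563
Sum: 0.3133 + 0.1624 + 0.4156 + 0.2563 = 1.148 bits.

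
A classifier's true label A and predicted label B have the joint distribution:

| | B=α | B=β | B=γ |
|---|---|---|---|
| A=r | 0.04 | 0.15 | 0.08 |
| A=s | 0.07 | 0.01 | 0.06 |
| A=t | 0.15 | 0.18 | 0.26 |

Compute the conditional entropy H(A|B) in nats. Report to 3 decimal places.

Chain rule: H(A|B) = H(A,B) − H(B).
Marginals: p(A) = (0.2700, 0.1400, 0.5900), p(B) = (0.2600, 0.3400, 0.4000).
H(A,B) = 1.9599 nats; H(B) = 1.0836 nats.
H(A|B) = 1.9599 − 1.0836 = 0.876 nats.

0.876 nats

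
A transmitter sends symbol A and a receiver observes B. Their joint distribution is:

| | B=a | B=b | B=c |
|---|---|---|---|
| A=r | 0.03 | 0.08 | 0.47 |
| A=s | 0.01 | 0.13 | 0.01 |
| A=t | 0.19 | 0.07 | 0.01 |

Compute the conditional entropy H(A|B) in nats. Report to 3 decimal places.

0.523 nats

Chain rule: H(A|B) = H(A,B) − H(B).
Marginals: p(A) = (0.5800, 0.1500, 0.2700), p(B) = (0.2300, 0.2800, 0.4900).
H(A,B) = 1.5672 nats; H(B) = 1.0440 nats.
H(A|B) = 1.5672 − 1.0440 = 0.523 nats.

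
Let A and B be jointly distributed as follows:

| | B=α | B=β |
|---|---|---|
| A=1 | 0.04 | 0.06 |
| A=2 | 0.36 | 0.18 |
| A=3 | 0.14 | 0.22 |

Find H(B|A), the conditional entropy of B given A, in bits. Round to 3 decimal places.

0.940 bits

Marginals: p(A) = (0.1000, 0.5400, 0.3600), p(B) = (0.5400, 0.4600).
H(B|A) = Σ p(A) · H(B|A=·).
  A=1: p=0.1000, H(B|A=1) = 0.9710
  A=2: p=0.5400, H(B|A=2) = 0.9183
  A=3: p=0.3600, H(B|A=3) = 0.9641
Weighted sum = 0.940 bits.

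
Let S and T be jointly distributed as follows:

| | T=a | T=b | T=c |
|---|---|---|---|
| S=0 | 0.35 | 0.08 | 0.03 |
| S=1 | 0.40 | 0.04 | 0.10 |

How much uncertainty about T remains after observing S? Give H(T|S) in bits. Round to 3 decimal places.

Chain rule: H(T|S) = H(S,T) − H(S).
Marginals: p(S) = (0.4600, 0.5400), p(T) = (0.7500, 0.1200, 0.1300).
H(S,T) = 2.0201 bits; H(S) = 0.9954 bits.
H(T|S) = 2.0201 − 0.9954 = 1.025 bits.

1.025 bits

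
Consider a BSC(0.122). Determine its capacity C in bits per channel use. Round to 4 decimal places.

0.4649 bits

Binary symmetric channel: C = 1 − h₂(ε) where h₂ is the binary entropy function.
h₂(0.122) = −0.122·log₂0.122 − 0.878·log₂0.878 = 0.5351.
C = 1 − 0.5351 = 0.4649 bits per channel use.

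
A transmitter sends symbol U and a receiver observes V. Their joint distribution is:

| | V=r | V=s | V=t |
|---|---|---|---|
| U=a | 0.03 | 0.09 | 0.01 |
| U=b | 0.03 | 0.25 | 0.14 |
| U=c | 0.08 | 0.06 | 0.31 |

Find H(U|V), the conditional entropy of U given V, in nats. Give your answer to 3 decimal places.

Chain rule: H(U|V) = H(U,V) − H(V).
Marginals: p(U) = (0.1300, 0.4200, 0.4500), p(V) = (0.1400, 0.4000, 0.4600).
H(U,V) = 1.8289 nats; H(V) = 0.9990 nats.
H(U|V) = 1.8289 − 0.9990 = 0.830 nats.

0.830 nats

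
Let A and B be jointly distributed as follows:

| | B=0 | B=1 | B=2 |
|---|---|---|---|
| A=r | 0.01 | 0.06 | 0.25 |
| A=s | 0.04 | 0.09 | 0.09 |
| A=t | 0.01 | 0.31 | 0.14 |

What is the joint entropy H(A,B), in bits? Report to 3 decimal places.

2.608 bits

H(A,B) = −Σ p(x,y)·log₂ p(x,y) over all 9 cells.
  cell (r,0): −0.01·log₂0.01 = 0.0664
  cell (r,1): −0.06·log₂0.06 = 0.2435
  cell (r,2): −0.25·log₂0.25 = 0.5000
  cell (s,0): −0.04·log₂0.04 = 0.1858
  cell (s,1): −0.09·log₂0.09 = 0.3127
  cell (s,2): −0.09·log₂0.09 = 0.3127
  cell (t,0): −0.01·log₂0.01 = 0.0664
  cell (t,1): −0.31·log₂0.31 = 0.5238
  cell (t,2): −0.14·log₂0.14 = 0.3971
Sum = 2.608 bits.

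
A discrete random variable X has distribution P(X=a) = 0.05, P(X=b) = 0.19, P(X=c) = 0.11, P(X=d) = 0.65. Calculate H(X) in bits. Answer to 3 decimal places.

H(X) = −Σ p·log₂ p.
  −(0.05)·log₂(0.05) = 0.2161
  −(0.19)·log₂(0.19) = 0.4552
  −(0.11)·log₂(0.11) = 0.3503
  −(0.65)·log₂(0.65) = 0.4040
Sum: 0.2161 + 0.4552 + 0.3503 + 0.4040 = 1.426 bits.

1.426 bits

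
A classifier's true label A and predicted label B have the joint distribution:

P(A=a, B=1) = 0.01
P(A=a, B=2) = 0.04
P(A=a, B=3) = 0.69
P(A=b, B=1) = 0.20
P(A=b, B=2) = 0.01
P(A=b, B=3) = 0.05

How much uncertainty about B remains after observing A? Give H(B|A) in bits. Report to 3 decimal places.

Chain rule: H(B|A) = H(A,B) − H(A).
Marginals: p(A) = (0.7400, 0.2600), p(B) = (0.2100, 0.0500, 0.7400).
H(A,B) = 1.3685 bits; H(A) = 0.8267 bits.
H(B|A) = 1.3685 − 0.8267 = 0.542 bits.

0.542 bits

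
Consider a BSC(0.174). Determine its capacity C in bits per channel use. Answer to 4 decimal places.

0.3332 bits

Binary symmetric channel: C = 1 − h₂(ε) where h₂ is the binary entropy function.
h₂(0.174) = −0.174·log₂0.174 − 0.826·log₂0.826 = 0.6668.
C = 1 − 0.6668 = 0.3332 bits per channel use.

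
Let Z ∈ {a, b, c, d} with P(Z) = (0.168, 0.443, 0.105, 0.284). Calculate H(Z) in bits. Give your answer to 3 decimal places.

1.810 bits

H(Z) = −Σ p·log₂ p.
  −(0.168)·log₂(0.168) = 0.4323
  −(0.443)·log₂(0.443) = 0.5204
  −(0.105)·log₂(0.105) = 0.3414
  −(0.284)·log₂(0.284) = 0.5158
Sum: 0.4323 + 0.5204 + 0.3414 + 0.5158 = 1.810 bits.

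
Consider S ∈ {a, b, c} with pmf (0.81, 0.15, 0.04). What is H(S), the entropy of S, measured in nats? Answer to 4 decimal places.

H(S) = −Σ p·ln p.
  −(0.81)·ln(0.81) = 0.17068
  −(0.15)·ln(0.15) = 0.28457
  −(0.04)·ln(0.04) = 0.12876
Sum: 0.17068 + 0.28457 + 0.12876 = 0.5840 nats.

0.5840 nats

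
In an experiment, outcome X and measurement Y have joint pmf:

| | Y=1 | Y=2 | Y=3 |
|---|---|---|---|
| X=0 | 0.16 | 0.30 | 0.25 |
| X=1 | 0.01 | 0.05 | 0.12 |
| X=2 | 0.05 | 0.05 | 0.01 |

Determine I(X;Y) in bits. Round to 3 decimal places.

Marginals: p(X) = (0.7100, 0.1800, 0.1100), p(Y) = (0.2200, 0.4000, 0.3800).
I(X;Y) = H(X) + H(Y) − H(X,Y).
H(X) = 1.1464, H(Y) = 1.5398, H(X,Y) = 2.5923.
I(X;Y) = 1.1464 + 1.5398 − 2.5923 = 0.094 bits.

0.094 bits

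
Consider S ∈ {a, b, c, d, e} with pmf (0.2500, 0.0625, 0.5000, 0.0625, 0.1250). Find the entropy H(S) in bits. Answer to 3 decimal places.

1.875 bits

H(S) = −Σ p·log₂ p.
  −(0.2500)·log₂(0.2500) = 0.5000
  −(0.0625)·log₂(0.0625) = 0.2500
  −(0.5000)·log₂(0.5000) = 0.5000
  −(0.0625)·log₂(0.0625) = 0.2500
  −(0.1250)·log₂(0.1250) = 0.3750
Sum: 0.5000 + 0.2500 + 0.5000 + 0.2500 + 0.3750 = 1.875 bits.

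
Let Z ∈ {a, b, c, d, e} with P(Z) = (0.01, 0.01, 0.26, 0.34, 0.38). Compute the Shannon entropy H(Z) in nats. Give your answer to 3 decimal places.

1.177 nats

H(Z) = −Σ p·ln p.
  −(0.01)·ln(0.01) = 0.0461
  −(0.01)·ln(0.01) = 0.0461
  −(0.26)·ln(0.26) = 0.3502
  −(0.34)·ln(0.34) = 0.3668
  −(0.38)·ln(0.38) = 0.3677
Sum: 0.0461 + 0.0461 + 0.3502 + 0.3668 + 0.3677 = 1.177 nats.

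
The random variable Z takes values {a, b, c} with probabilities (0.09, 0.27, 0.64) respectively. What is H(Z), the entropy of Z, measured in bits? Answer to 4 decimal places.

1.2347 bits

H(Z) = −Σ p·log₂ p.
  −(0.09)·log₂(0.09) = 0.31265
  −(0.27)·log₂(0.27) = 0.51002
  −(0.64)·log₂(0.64) = 0.41207
Sum: 0.31265 + 0.51002 + 0.41207 = 1.2347 bits.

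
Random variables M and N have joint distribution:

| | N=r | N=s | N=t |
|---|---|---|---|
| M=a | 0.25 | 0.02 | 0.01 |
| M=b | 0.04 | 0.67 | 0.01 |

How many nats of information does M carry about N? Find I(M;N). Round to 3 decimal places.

0.372 nats

Marginals: p(M) = (0.2800, 0.7200), p(N) = (0.2900, 0.6900, 0.0200).
I(M;N) = Σ p(x,y)·ln[p(x,y)/(p(x)p(y))].
  (a,r): 0.25·ln(3.0788) = 0.2811
  (a,s): 0.02·ln(0.1035) = -0.0454
  (a,t): 0.01·ln(1.7857) = 0.0058
  (b,r): 0.04·ln(0.1916) = -0.0661
  (b,s): 0.67·ln(1.3486) = 0.2004
  (b,t): 0.01·ln(0.6944) = -0.0036
Sum = 0.372 nats.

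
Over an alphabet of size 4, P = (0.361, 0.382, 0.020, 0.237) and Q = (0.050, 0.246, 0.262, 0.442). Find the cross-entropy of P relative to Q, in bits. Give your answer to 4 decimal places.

2.6509 bits

H(P,Q) = −Σ p·log₂ q.
  −0.361·log₂(0.050) = 1.56022
  −0.382·log₂(0.246) = 0.77289
  −0.020·log₂(0.262) = 0.03865
  −0.237·log₂(0.442) = 0.27916
H(P,Q) = 2.6509 bits.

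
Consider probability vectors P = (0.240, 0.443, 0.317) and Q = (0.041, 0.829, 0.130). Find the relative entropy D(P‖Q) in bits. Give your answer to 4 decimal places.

0.6190 bits

D(P‖Q) = Σ p·log₂(p/q).
  0.240·log₂(0.240/0.041) = 0.61184
  0.443·log₂(0.443/0.829) = -0.40050
  0.317·log₂(0.317/0.130) = 0.40765
D(P‖Q) = 0.6190 bits.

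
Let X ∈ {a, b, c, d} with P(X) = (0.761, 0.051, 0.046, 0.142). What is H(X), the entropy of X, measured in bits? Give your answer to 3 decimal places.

1.123 bits

H(X) = −Σ p·log₂ p.
  −(0.761)·log₂(0.761) = 0.2999
  −(0.051)·log₂(0.051) = 0.2190
  −(0.046)·log₂(0.046) = 0.2043
  −(0.142)·log₂(0.142) = 0.3999
Sum: 0.2999 + 0.2190 + 0.2043 + 0.3999 = 1.123 bits.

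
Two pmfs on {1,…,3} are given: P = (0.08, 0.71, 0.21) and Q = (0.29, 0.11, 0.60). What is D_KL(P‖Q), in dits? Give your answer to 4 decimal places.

0.4345 dits

D(P‖Q) = Σ p·log₁₀(p/q).
  0.08·log₁₀(0.08/0.29) = -0.04474
  0.71·log₁₀(0.71/0.11) = 0.57500
  0.21·log₁₀(0.21/0.60) = -0.09575
D(P‖Q) = 0.4345 dits.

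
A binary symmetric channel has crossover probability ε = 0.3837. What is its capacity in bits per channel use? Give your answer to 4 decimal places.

Binary symmetric channel: C = 1 − h₂(ε) where h₂ is the binary entropy function.
h₂(0.3837) = −0.3837·log₂0.3837 − 0.6163·log₂0.6163 = 0.9606.
C = 1 − 0.9606 = 0.0394 bits per channel use.

0.0394 bits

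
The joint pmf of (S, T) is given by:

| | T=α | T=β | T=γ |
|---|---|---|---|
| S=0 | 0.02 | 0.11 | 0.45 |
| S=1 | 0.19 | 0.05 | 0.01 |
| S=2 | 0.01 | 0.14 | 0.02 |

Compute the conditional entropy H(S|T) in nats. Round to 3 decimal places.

0.545 nats

Marginals: p(S) = (0.5800, 0.2500, 0.1700), p(T) = (0.2200, 0.3000, 0.4800).
H(S|T) = Σ p(T) · H(S|T=·).
  T=α: p=0.2200, H(S|T=α) = 0.4851
  T=β: p=0.3000, H(S|T=β) = 1.0222
  T=γ: p=0.4800, H(S|T=γ) = 0.2736
Weighted sum = 0.545 nats.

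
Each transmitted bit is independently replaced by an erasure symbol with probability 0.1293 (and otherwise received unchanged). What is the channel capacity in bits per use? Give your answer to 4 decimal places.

Binary erasure channel: capacity C = 1 − ε.
C = 1 − 0.1293 = 0.8707 bits per channel use.

0.8707 bits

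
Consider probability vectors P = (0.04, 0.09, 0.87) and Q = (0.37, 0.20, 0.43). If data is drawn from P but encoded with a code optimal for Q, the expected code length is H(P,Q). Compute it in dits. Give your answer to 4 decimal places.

0.3991 dits

H(P,Q) = −Σ p·log₁₀ q.
  −0.04·log₁₀(0.37) = 0.01727
  −0.09·log₁₀(0.20) = 0.06291
  −0.87·log₁₀(0.43) = 0.31888
H(P,Q) = 0.3991 dits.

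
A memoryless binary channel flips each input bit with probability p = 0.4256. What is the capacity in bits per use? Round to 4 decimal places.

0.0160 bits

Binary symmetric channel: C = 1 − h₂(ε) where h₂ is the binary entropy function.
h₂(0.4256) = −0.4256·log₂0.4256 − 0.5744·log₂0.5744 = 0.9840.
C = 1 − 0.9840 = 0.0160 bits per channel use.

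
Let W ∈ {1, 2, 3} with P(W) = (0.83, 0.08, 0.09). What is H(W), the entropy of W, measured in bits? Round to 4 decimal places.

0.8273 bits

H(W) = −Σ p·log₂ p.
  −(0.83)·log₂(0.83) = 0.22312
  −(0.08)·log₂(0.08) = 0.29151
  −(0.09)·log₂(0.09) = 0.31265
Sum: 0.22312 + 0.29151 + 0.31265 = 0.8273 bits.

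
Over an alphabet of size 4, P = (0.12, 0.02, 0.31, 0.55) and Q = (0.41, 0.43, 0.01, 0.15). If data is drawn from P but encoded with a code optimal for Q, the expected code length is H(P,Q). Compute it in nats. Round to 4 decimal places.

H(P,Q) = −Σ p·ln q.
  −0.12·ln(0.41) = 0.10699
  −0.02·ln(0.43) = 0.01688
  −0.31·ln(0.01) = 1.42760
  −0.55·ln(0.15) = 1.04342
H(P,Q) = 2.5949 nats.

2.5949 nats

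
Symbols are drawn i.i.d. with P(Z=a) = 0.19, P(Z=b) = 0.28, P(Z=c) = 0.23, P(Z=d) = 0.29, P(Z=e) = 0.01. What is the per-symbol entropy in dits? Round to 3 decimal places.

0.615 dits

H(Z) = −Σ p·log₁₀ p.
  −(0.19)·log₁₀(0.19) = 0.1370
  −(0.28)·log₁₀(0.28) = 0.1548
  −(0.23)·log₁₀(0.23) = 0.1468
  −(0.29)·log₁₀(0.29) = 0.1559
  −(0.01)·log₁₀(0.01) = 0.0200
Sum: 0.1370 + 0.1548 + 0.1468 + 0.1559 + 0.0200 = 0.615 dits.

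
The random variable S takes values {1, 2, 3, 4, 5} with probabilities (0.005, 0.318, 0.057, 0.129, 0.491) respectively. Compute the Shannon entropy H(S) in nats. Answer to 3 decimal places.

H(S) = −Σ p·ln p.
  −(0.005)·ln(0.005) = 0.0265
  −(0.318)·ln(0.318) = 0.3643
  −(0.057)·ln(0.057) = 0.1633
  −(0.129)·ln(0.129) = 0.2642
  −(0.491)·ln(0.491) = 0.3493
Sum: 0.0265 + 0.3643 + 0.1633 + 0.2642 + 0.3493 = 1.168 nats.

1.168 nats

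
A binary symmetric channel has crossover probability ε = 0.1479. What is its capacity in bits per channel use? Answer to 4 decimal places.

0.3954 bits

Binary symmetric channel: C = 1 − h₂(ε) where h₂ is the binary entropy function.
h₂(0.1479) = −0.1479·log₂0.1479 − 0.8521·log₂0.8521 = 0.6046.
C = 1 − 0.6046 = 0.3954 bits per channel use.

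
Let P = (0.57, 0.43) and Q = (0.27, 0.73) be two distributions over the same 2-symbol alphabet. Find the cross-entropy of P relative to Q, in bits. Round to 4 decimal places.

1.2719 bits

H(P,Q) = −Σ p·log₂ q.
  −0.57·log₂(0.27) = 1.07671
  −0.43·log₂(0.73) = 0.19523
H(P,Q) = 1.2719 bits.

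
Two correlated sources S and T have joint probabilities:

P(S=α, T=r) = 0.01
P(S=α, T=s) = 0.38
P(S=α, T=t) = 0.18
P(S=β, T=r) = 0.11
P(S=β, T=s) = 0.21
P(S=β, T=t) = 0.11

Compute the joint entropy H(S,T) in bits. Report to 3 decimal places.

2.216 bits

H(S,T) = −Σ p(x,y)·log₂ p(x,y) over all 6 cells.
  cell (α,r): −0.01·log₂0.01 = 0.0664
  cell (α,s): −0.38·log₂0.38 = 0.5305
  cell (α,t): −0.18·log₂0.18 = 0.4453
  cell (β,r): −0.11·log₂0.11 = 0.3503
  cell (β,s): −0.21·log₂0.21 = 0.4728
  cell (β,t): −0.11·log₂0.11 = 0.3503
Sum = 2.216 bits.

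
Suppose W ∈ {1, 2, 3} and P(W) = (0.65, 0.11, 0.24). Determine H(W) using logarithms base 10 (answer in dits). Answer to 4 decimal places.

0.3758 dits

H(W) = −Σ p·log₁₀ p.
  −(0.65)·log₁₀(0.65) = 0.12161
  −(0.11)·log₁₀(0.11) = 0.10545
  −(0.24)·log₁₀(0.24) = 0.14875
Sum: 0.12161 + 0.10545 + 0.14875 = 0.3758 dits.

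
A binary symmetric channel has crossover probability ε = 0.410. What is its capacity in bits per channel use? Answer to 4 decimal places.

0.0235 bits

Binary symmetric channel: C = 1 − h₂(ε) where h₂ is the binary entropy function.
h₂(0.410) = −0.410·log₂0.410 − 0.590·log₂0.590 = 0.9765.
C = 1 − 0.9765 = 0.0235 bits per channel use.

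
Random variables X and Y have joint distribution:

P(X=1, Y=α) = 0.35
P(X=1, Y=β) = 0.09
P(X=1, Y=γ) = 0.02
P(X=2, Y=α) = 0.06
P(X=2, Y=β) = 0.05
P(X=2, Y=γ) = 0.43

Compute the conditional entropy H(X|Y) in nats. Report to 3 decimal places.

0.344 nats

Marginals: p(X) = (0.4600, 0.5400), p(Y) = (0.4100, 0.1400, 0.4500).
H(X|Y) = Σ p(Y) · H(X|Y=·).
  Y=α: p=0.4100, H(X|Y=α) = 0.4163
  Y=β: p=0.1400, H(X|Y=β) = 0.6518
  Y=γ: p=0.4500, H(X|Y=γ) = 0.1818
Weighted sum = 0.344 nats.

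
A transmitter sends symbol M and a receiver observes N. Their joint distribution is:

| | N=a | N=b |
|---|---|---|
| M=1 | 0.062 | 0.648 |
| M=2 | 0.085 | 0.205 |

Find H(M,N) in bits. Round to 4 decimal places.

H(M,N) = −Σ p(x,y)·log₂ p(x,y) over all 4 cells.
  cell (1,a): −0.062·log₂0.062 = 0.24872
  cell (1,b): −0.648·log₂0.648 = 0.40561
  cell (2,a): −0.085·log₂0.085 = 0.30229
  cell (2,b): −0.205·log₂0.205 = 0.46869
Sum = 1.4253 bits.

1.4253 bits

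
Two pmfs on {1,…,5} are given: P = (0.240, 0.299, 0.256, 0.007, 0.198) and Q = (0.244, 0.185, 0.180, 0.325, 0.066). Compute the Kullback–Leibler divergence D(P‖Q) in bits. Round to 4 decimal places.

0.6065 bits

D(P‖Q) = Σ p·log₂(p/q).
  0.240·log₂(0.240/0.244) = -0.00572
  0.299·log₂(0.299/0.185) = 0.20709
  0.256·log₂(0.256/0.180) = 0.13009
  0.007·log₂(0.007/0.325) = -0.03876
  0.198·log₂(0.198/0.066) = 0.31382
D(P‖Q) = 0.6065 bits.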